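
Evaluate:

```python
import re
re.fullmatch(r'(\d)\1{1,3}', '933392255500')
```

`re.fullmatch` is like wrapping the pattern in `^…$` (in single-line mode).
Here the pattern can't cover the whole string, so the call returns None.

None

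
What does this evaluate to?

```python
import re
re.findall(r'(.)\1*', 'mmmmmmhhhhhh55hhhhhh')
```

`\1` is not a pattern — it's the concrete string captured by group 1, re-applied verbatim.
Matches: at [0:6] match 'mmmmmm', group 1 = 'm'; at [6:12] match 'hhhhhh', group 1 = 'h'; at [12:14] match '55', group 1 = '5'; at [14:20] match 'hhhhhh', group 1 = 'h'.
Because there's exactly one group, `findall` drops the full match and keeps group 1 from each hit.

['m', 'h', '5', 'h']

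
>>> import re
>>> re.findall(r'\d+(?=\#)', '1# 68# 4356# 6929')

['1', '68', '4356']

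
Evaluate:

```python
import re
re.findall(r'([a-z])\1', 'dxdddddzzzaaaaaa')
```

`\1` has to match the exact text group 1 already captured.
Matches: at [2:4] match 'dd', group 1 = 'd'; at [4:6] match 'dd', group 1 = 'd'; at [7:9] match 'zz', group 1 = 'z'; at [10:12] match 'aa', group 1 = 'a'; at [12:14] match 'aa', group 1 = 'a'; ….
With a single group, `findall` returns only what that group captured — 6 items.

['d', 'd', 'z', 'a', 'a', 'a']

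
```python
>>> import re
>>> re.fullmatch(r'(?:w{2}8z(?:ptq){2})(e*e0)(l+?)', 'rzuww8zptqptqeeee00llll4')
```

None

This matches exactly 2 of a literal 'w', then the literal '8z', then the literal 'ptq' repeated 2 times (non-capturing group); then zero or more of the literal 'e', then the literal 'e0' (captured); then one or more of a literal 'l' (lazy) (captured).
For `fullmatch`, every character of the input must be accounted for by the pattern.
Here the pattern can't cover the whole string, so the call returns None.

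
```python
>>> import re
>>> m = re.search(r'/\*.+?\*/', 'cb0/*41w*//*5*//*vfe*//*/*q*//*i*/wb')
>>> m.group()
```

'/*41w*/'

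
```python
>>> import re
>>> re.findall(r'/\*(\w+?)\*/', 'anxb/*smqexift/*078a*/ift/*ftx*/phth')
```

['078a', 'ftx']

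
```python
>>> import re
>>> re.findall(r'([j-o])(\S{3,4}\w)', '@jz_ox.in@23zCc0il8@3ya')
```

Multiple groups make `findall` return tuples — one 2-tuple for each match.

[('j', 'z_ox'), ('n', '@23zC'), ('l', '8@3ya')]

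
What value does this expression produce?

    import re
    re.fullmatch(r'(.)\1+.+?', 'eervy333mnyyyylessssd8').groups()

The backreference `\1` re-matches whatever the first group consumed, character for character.
`fullmatch` succeeds only if the pattern covers the string from start to end.
The match spans [0:22] → 'eervy333mnyyyylessssd8'.
Captured: group 1 = 'e'.

('e',)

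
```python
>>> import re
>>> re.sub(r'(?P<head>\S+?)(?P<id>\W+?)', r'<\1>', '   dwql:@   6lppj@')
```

A `+?`/`*?`/`{m,n}?` starts at its minimum and grows only as far as needed for what follows to match.
`\1` in the replacement pulls in group 1's text for each match.

'   <dwql><@>  <6lppj>'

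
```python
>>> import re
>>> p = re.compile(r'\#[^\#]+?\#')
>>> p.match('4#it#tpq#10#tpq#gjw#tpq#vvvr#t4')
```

`re.match` only tries the pattern at the start of the string.
Here the string doesn't start with a match, so the call returns None.

None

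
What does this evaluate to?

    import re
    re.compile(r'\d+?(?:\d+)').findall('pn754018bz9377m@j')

Pattern: one or more of a digit (lazy); then one or more of a digit (non-capturing group).
Walking the string: at [2:8] → '754018'; at [10:14] → '9377'.
With no groups in the pattern, `findall` gives back each whole match — 2 here.

['754018', '9377']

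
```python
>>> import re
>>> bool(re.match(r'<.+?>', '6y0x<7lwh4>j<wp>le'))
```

`re.match` only tries the pattern at the start of the string.
Here position 0 doesn't satisfy it, so the call returns None, and `bool(None)` is False.

False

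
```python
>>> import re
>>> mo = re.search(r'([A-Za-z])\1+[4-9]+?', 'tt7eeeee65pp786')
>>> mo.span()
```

(0, 3)

A backreference is literal: `\1` must see the identical characters the first group matched.
`search` walks the string left to right and returns the first match it finds.
The match spans [0:3] → 'tt7'.
Captured: group 1 = 't'.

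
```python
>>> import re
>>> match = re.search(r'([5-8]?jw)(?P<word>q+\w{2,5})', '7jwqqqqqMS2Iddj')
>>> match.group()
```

'7jwqqqqqMS2Id'

Pattern: optionally a character in [5-8], then a literal 'j', then the literal 'w' (captured); then one or more of the literal 'q', then 2 to 5 of a word character (captured as 'word').
`search` walks the string left to right and returns the first match it finds.
The match spans [0:13] → '7jwqqqqqMS2Id'.
Captured: group 1 = '7jw', group 2 = 'qqqqqMS2Id'.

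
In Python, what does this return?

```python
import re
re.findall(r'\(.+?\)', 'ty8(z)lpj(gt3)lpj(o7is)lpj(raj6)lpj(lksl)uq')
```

['(z)', '(gt3)', '(o7is)', '(raj6)', '(lksl)']

A non-greedy quantifier consumes as few characters as it can — just enough that the remainder of the pattern still matches from where it stops; whatever follows it matches normally.
Matches: at [3:6] → '(z)'; at [9:14] → '(gt3)'; at [17:23] → '(o7is)'; at [26:32] → '(raj6)'; at [35:41] → '(lksl)'.
With no groups in the pattern, `findall` gives back each whole match — 5 here.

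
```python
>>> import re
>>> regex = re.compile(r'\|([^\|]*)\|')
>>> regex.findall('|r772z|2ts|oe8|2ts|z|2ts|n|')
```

Matches: at [0:7] match '|r772z|', group 1 = 'r772z'; at [10:15] match '|oe8|', group 1 = 'oe8'; at [18:21] match '|z|', group 1 = 'z'; at [24:27] match '|n|', group 1 = 'n'.
`findall` collects group 1 from each match (4 total).

['r772z', 'oe8', 'z', 'n']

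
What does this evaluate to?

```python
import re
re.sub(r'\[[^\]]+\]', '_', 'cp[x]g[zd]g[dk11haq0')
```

'cp_g_g[dk11haq0'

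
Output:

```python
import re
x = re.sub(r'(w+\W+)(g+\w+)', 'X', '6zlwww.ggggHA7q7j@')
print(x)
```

The pattern matches one or more of a literal 'w', then one or more of a non-word character (captured); then one or more of a literal 'g', then one or more of a word character (captured).
Matches: at [3:17] → 'www.ggggHA7q7j'.
Every occurrence is swapped for 'X'.

6zlX@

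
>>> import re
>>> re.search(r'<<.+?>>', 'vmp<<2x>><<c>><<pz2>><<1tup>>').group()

With the lazy modifier that quantifier settles for the fewest repetitions that let the rest of the pattern succeed (the atoms after it are unaffected and can still be greedy).
The match spans [3:9] → '<<2x>>'.

'<<2x>>'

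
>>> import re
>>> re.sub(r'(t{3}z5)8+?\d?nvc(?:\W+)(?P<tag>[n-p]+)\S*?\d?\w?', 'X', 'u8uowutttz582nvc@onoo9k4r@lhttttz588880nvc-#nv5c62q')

Every occurrence is swapped for 'X'.

'u8uowuX4r@lhtX5c62q'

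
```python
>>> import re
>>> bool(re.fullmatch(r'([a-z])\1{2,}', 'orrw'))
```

A backreference is literal: `\1` must see the identical characters the first group matched.
`re.fullmatch` requires the pattern to consume the entire string.
Here the pattern can't cover the whole string, so the call returns None, and `bool(None)` is False.

False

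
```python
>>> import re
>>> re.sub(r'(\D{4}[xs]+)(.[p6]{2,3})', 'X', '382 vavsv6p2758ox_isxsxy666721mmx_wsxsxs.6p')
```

This matches exactly 4 of a non-digit, then one or more of one of [xs] (captured); then any character, then 2 to 3 of one of [p6] (captured).
Matches: at [3:11] → ' vavsv6p'; at [15:27] → 'ox_isxsxy666'; at [31:43] → 'mx_wsxsxs.6p'.
Each match is replaced by 'X'.

'382X2758X721mX'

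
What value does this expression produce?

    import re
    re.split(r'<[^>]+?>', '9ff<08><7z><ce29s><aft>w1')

Matches to split on: at [3:7] → '<08>'; at [7:11] → '<7z>'; at [11:18] → '<ce29s>'; at [18:23] → '<aft>'.
`split` removes every match and returns the 5 fragments in between.

['9ff', '', '', '', 'w1']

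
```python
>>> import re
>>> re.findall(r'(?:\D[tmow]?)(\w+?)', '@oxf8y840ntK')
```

['x', '8', '8', 'K']

A non-greedy quantifier consumes as few characters as it can — just enough that the remainder of the pattern still matches from where it stops; whatever follows it matches normally.
Because there's exactly one group, `findall` drops the full match and keeps group 1 from each hit.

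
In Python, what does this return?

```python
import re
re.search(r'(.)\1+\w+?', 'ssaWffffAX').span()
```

(0, 3)

After group 1 captures some text, `\1` only succeeds where that same text appears again.
`re.search` tries every starting position until one works.
The match spans [0:3] → 'ssa'.
Captured: group 1 = 's'.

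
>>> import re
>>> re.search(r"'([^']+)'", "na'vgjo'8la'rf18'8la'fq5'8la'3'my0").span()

`search` walks the string left to right and returns the first match it finds.
The match spans [2:8] → "'vgjo'".
Captured: group 1 = 'vgjo'.

(2, 8)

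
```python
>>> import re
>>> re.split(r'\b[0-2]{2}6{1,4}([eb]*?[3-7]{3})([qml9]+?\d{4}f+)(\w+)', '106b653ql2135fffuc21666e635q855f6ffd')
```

['', 'b653', 'ql2135fff', 'uc21666e635q855f6ffd', '']

The pattern matches a word boundary (`\b`, zero-width); then exactly 2 of a character in [0-2], then 1 to 4 of the literal '6'; then zero or more of one of [eb] (lazy), then exactly 3 of a character in [3-7] (captured); then one or more of one of [qml9] (lazy), then exactly 4 of a digit, then one or more of a literal 'f' (captured); then one or more of a word character (captured).
Matches to split on: at [0:36] → '106b653ql2135fffuc21666e635q855f6ffd'.
Because the pattern has a capturing group, `split` also inserts each captured text between the pieces.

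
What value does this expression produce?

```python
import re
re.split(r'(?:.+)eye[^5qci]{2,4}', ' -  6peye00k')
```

`split` removes every match and returns the 2 fragments in between.

['', '']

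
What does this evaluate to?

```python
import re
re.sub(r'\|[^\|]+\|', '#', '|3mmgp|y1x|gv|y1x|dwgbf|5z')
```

Matches: at [0:7] → '|3mmgp|'; at [10:14] → '|gv|'; at [17:24] → '|dwgbf|'.
`sub` substitutes '#' at each match site.

'#y1x#y1x#5z'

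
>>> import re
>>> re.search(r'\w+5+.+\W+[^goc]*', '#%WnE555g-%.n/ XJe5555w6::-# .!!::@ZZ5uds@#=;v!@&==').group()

The pattern matches one or more of a word character, then one or more of a literal '5'; then one or more of any character, then one or more of a non-word character, then zero or more of any character except [goc].
`re.search` tries every starting position until one works.
The match spans [2:51] → 'WnE555g-%.n/ XJe5555w6::-# .!!::@ZZ5uds@#=;v!@&=='.

'WnE555g-%.n/ XJe5555w6::-# .!!::@ZZ5uds@#=;v!@&=='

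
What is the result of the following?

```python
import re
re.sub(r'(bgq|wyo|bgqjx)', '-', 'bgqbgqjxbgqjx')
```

'--jx-jx'

`|` is ordered: at each position the engine commits to the first alternative that works.
Each match is replaced by '-'.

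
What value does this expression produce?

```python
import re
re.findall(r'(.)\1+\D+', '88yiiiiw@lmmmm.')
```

['8']

`\1` has to match the exact text group 1 already captured.
Because there's exactly one group, `findall` drops the full match and keeps group 1 from the one hit.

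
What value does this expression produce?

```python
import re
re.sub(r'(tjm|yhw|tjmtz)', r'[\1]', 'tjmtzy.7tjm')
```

'[tjm]tzy.7[tjm]'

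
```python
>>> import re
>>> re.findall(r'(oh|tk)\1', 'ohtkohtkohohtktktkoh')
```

['oh', 'tk']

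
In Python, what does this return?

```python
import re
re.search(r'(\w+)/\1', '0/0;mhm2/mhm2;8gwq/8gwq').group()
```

`\1` has to match the exact text group 1 already captured.
The match spans [0:3] → '0/0'.

'0/0'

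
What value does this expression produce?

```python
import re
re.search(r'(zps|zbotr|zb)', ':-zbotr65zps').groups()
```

The match spans [2:7] → 'zbotr'.
Captured: group 1 = 'zbotr'.

('zbotr',)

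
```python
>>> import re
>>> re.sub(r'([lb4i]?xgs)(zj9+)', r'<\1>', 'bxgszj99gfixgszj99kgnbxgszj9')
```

The pattern matches optionally one of [lb4i], then the literal 'xgs' (captured); then the literal 'zj', then one or more of the literal '9' (captured).
Matches: at [0:8] → 'bxgszj99'; at [10:18] → 'ixgszj99'; at [21:28] → 'bxgszj9'.
Each match is replaced using the text its own group 1 captured.

'<bxgs>gf<ixgs>kgn<bxgs>'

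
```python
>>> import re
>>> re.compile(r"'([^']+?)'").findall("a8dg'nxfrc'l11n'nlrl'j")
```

['nxfrc', 'nlrl']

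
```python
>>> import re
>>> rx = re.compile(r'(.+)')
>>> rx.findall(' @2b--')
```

The pattern matches one or more of any character (captured).
Walking the string: at [0:6] match ' @2b--', group 1 = ' @2b--'.
Because there's exactly one group, `findall` drops the full match and keeps group 1 from the one hit.

[' @2b--']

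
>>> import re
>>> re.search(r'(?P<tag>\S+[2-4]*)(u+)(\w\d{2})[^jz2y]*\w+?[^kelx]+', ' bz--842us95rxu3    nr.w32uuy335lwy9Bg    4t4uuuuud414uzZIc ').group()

'bz--842us95rxu3    nr.w32uuy335'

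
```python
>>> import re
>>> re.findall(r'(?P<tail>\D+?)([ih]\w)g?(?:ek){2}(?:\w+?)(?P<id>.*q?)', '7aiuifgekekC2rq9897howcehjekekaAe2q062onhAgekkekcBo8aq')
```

The pattern matches one or more of a non-digit (lazy) (captured as 'tail'); then one of [ih], then a word character (captured); then optionally the literal 'g', then the literal 'ek' repeated 2 times; then one or more of a word character (lazy) (non-capturing group); then zero or more of any character, then optionally a literal 'q' (captured as 'id').
Walking the string: at [1:54] match 'aiuifgekekC2rq9897howcehjekekaAe2q062onhAgekkekcBo8aq', groups = ('aiu', 'if', '2rq9897howcehjekekaAe2q062onhAgekkekcBo8aq').
With 3 capturing groups, `findall` returns a 3-tuple per match.

[('aiu', 'if', '2rq9897howcehjekekaAe2q062onhAgekkekcBo8aq')]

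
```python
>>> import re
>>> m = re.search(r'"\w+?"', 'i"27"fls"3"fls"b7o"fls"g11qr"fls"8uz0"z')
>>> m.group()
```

'"27"'

`search` walks the string left to right and returns the first match it finds.
The match spans [1:5] → '"27"'.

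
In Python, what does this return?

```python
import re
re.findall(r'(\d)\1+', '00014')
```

After group 1 captures some text, `\1` only succeeds where that same text appears again.
Because there's exactly one group, `findall` drops the full match and keeps group 1 from the one hit.

['0']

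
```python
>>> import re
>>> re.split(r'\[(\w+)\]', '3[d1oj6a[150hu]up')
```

['3[d1oj6a', '150hu', 'up']

Because the pattern has a capturing group, `split` also inserts each captured text between the pieces.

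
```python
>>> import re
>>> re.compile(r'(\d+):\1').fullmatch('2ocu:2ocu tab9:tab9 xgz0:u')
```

None

`\1` has to match the exact text group 1 already captured.
`fullmatch` succeeds only if the pattern covers the string from start to end.
Here the pattern can't cover the whole string, so the call returns None.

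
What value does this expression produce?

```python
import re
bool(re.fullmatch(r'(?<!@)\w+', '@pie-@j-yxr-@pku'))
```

False

Because the assertion is negative and zero-width, positions next to the forbidden text are skipped.
`re.fullmatch` is like wrapping the pattern in `^…$` (in single-line mode).
Here there's no way to consume every character, so the call returns None, and `bool(None)` is False.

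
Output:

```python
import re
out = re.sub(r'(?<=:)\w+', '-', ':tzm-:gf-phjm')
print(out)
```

The lookaround is zero-width — it requires the adjacent text to match without consuming it, so the asserted text isn't part of the match.
Each match is replaced by '-'.

:--:--phjm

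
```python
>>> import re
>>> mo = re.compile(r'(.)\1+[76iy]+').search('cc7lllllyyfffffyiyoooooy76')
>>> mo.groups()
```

('c',)

`\1` is not a pattern — it's the concrete string captured by group 1, re-applied verbatim.
`re.search` tries every starting position until one works.
The match spans [0:3] → 'cc7'.
Captured: group 1 = 'c'.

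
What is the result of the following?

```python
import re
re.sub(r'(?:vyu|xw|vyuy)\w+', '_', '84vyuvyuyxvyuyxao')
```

'84_'

Matches: at [2:17] → 'vyuvyuyxvyuyxao'.
`sub` substitutes '_' at each match site.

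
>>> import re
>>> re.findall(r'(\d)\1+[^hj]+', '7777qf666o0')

['7']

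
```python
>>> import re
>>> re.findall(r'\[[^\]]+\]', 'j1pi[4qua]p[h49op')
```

Matches: at [4:10] → '[4qua]'.
No capturing groups, so `findall` returns the 1 full match string.

['[4qua]']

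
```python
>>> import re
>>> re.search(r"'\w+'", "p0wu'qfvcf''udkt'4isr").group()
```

"'qfvcf'"

`search` walks the string left to right and returns the first match it finds.
The match spans [4:11] → "'qfvcf'".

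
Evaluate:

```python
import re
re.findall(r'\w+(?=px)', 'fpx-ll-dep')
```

['f']

Because the assertion is zero-width, the text it checks is not consumed and won't appear in the result.
Matches: at [0:1] → 'f'.
No capturing groups, so `findall` returns the 1 full match string.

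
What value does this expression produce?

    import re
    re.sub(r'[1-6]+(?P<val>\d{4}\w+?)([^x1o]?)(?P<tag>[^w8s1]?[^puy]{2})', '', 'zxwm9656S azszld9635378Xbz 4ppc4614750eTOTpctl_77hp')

The pattern matches one or more of a character in [1-6]; then exactly 4 of a digit, then one or more of a word character (lazy) (captured as 'val'); then optionally any character except [x1o] (captured); then optionally any character except [w8s1], then exactly 2 of any character except [puy] (captured as 'tag').
A non-greedy quantifier consumes as few characters as it can — just enough that the remainder of the pattern still matches from where it stops; whatever follows it matches normally.
Matches: at [17:28] → '635378Xbz 4'; at [31:42] → '4614750eTOT'.
`sub` substitutes '' at each match site.

'zxwm9656S azszld9ppcpctl_77hp'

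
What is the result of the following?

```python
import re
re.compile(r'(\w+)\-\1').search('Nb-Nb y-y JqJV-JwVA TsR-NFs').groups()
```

The match spans [0:5] → 'Nb-Nb'.
Captured: group 1 = 'Nb'.

('Nb',)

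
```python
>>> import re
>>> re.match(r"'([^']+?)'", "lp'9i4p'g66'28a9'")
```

None

`match` is anchored at position 0; if the pattern doesn't fit there, it returns None.
Here position 0 doesn't satisfy it, so the call returns None.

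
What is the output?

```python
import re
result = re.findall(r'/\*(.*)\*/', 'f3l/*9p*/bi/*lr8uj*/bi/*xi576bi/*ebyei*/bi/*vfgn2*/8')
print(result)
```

['9p*/bi/*lr8uj*/bi/*xi576bi/*ebyei*/bi/*vfgn2']

One capturing group, so `findall` returns just the captured substring from the one match — 1 in all.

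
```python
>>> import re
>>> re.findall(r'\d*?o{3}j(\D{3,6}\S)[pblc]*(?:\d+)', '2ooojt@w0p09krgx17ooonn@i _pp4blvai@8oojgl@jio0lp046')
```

['t@w0']

This matches zero or more of a digit (lazy), then exactly 3 of the literal 'o', then a literal 'j'; then 3 to 6 of a non-digit, then a non-whitespace character (captured); then zero or more of one of [pblc]; then one or more of a digit (non-capturing group).
Scanning left to right: at [0:12] match '2ooojt@w0p09', group 1 = 't@w0'.
`findall` collects group 1 from the one match (1 total).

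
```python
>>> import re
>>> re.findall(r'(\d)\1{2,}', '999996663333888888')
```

['9', '6', '3', '8']

`\1` has to match the exact text group 1 already captured.
Walking the string: at [0:5] match '99999', group 1 = '9'; at [5:8] match '666', group 1 = '6'; at [8:12] match '3333', group 1 = '3'; at [12:18] match '888888', group 1 = '8'.
Because there's exactly one group, `findall` drops the full match and keeps group 1 from each hit.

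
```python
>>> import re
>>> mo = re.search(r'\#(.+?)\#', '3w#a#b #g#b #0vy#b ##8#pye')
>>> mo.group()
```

'#a#'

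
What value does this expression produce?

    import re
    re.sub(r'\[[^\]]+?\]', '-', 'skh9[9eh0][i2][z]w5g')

Each match is replaced by '-'.

'skh9---w5g'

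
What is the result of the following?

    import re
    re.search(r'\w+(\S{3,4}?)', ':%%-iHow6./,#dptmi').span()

(4, 12)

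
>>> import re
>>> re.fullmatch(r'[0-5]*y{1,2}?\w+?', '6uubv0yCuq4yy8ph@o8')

`fullmatch` succeeds only if the pattern covers the string from start to end.
Here the pattern can't cover the whole string, so the call returns None.

None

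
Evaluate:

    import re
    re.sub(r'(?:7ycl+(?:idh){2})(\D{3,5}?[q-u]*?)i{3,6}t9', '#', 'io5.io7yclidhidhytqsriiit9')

'io5.io#'

Pattern: the literal '7yc', then one or more of a literal 'l', then the literal 'idh' repeated 2 times (non-capturing group); then 3 to 5 of a non-digit (lazy), then zero or more of a character in [q-u] (lazy) (captured); then 3 to 6 of a literal 'i', then the literal 't9'.
Matches: at [6:26] → '7yclidhidhytqsriiit9'.
Every occurrence is swapped for '#'.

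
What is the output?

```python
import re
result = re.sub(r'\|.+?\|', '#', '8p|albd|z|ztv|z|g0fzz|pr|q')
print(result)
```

8p#z#z#pr|q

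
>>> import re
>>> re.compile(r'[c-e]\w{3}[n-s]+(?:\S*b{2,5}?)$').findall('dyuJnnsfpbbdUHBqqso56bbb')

The pattern matches a character in [c-e], then exactly 3 of a word character; then one or more of a character in [n-s]; then zero or more of a non-whitespace character, then 2 to 5 of the literal 'b' (lazy) (non-capturing group); then anchored at the end.
Matches: at [0:24] → 'dyuJnnsfpbbdUHBqqso56bbb'.
With no groups in the pattern, `findall` gives back each whole match — 1 here.

['dyuJnnsfpbbdUHBqqso56bbb']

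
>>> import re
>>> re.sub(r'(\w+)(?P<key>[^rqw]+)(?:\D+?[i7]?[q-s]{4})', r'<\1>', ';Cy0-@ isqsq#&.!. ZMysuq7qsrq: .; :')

';<Cy0>: .; :'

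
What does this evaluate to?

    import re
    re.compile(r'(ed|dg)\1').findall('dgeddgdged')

['dg']

The backreference `\1` re-matches whatever the first group consumed, character for character.
One capturing group, so `findall` returns just the captured substring from the one match — 1 in all.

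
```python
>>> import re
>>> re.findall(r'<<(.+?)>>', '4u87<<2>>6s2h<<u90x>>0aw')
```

With a single group, `findall` returns only what that group captured — 2 items.

['2', 'u90x']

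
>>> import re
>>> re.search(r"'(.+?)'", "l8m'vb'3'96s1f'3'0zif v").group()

"'vb'"

Because the quantifier is non-greedy, it stops expanding at the earliest point where the rest of the pattern can succeed.
Unlike `match`, `search` isn't anchored — it looks for the pattern anywhere in the string.
The match spans [3:7] → "'vb'".
Captured: group 1 = 'vb'.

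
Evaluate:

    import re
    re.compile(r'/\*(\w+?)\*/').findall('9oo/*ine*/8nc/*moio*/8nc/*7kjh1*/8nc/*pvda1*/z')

Matches: at [3:10] match '/*ine*/', group 1 = 'ine'; at [13:21] match '/*moio*/', group 1 = 'moio'; at [24:33] match '/*7kjh1*/', group 1 = '7kjh1'; at [36:45] match '/*pvda1*/', group 1 = 'pvda1'.
One capturing group, so `findall` returns just the captured substring from each match — 4 in all.

['ine', 'moio', '7kjh1', 'pvda1']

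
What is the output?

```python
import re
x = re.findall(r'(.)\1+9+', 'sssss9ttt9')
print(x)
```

['s', 't']

A backreference is literal: `\1` must see the identical characters the first group matched.
`findall` collects group 1 from each match (2 total).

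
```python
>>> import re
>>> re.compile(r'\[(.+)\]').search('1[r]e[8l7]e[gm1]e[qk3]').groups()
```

('r]e[8l7]e[gm1]e[qk3',)

The match spans [1:22] → '[r]e[8l7]e[gm1]e[qk3]'.
Captured: group 1 = 'r]e[8l7]e[gm1]e[qk3'.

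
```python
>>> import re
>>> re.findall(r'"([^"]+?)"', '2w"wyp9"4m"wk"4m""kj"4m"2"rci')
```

['wyp9', 'wk', 'kj', '2']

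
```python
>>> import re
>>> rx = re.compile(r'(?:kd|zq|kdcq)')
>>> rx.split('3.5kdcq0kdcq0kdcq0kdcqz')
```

['3.5', 'cq0', 'cq0', 'cq0', 'cqz']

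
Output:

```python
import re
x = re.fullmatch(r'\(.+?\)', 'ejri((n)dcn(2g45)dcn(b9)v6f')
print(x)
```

`re.fullmatch` requires the pattern to consume the entire string.
Here the pattern can't cover the whole string, so the call returns None.

None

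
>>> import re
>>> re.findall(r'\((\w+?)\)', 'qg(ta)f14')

Scanning left to right: at [2:6] match '(ta)', group 1 = 'ta'.
`findall` collects group 1 from the one match (1 total).

['ta']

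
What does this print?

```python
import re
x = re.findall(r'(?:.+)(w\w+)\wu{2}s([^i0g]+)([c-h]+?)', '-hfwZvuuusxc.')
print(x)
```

3 groups means the one result is a tuple of 3 captured strings — 1 here.

[('wZv', 'x', 'c')]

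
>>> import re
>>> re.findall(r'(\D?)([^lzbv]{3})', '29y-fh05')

`findall` packs the 2 group values into a tuple for every match.

[('', '29y'), ('-', 'fh0')]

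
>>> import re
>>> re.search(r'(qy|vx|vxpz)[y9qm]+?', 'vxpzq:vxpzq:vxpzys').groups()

('vxpz',)

The match spans [0:5] → 'vxpzq'.
Captured: group 1 = 'vxpz'.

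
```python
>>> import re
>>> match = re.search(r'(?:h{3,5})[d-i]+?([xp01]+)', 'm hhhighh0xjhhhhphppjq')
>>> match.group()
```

'hhhighh0x'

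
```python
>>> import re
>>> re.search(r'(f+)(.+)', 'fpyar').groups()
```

The match spans [0:5] → 'fpyar'.
Captured: group 1 = 'f', group 2 = 'pyar'.

('f', 'pyar')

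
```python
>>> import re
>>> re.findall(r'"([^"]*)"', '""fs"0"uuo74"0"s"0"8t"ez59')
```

Walking the string: at [0:2] match '""', group 1 = ''; at [4:7] match '"0"', group 1 = '0'; at [12:15] match '"0"', group 1 = '0'; at [16:19] match '"0"', group 1 = '0'.
`findall` collects group 1 from each match (4 total).

['', '0', '0', '0']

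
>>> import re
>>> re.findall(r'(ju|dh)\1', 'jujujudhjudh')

['ju']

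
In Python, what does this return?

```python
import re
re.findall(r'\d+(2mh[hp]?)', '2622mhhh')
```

['2mhh']

`findall` collects group 1 from the one match (1 total).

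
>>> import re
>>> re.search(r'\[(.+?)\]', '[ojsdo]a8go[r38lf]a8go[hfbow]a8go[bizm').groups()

('ojsdo',)

The match spans [0:7] → '[ojsdo]'.
Captured: group 1 = 'ojsdo'.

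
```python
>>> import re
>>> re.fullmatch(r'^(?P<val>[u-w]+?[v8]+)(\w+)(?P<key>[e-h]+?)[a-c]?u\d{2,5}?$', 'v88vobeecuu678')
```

None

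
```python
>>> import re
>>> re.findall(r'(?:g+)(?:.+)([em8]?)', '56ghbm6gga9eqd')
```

['']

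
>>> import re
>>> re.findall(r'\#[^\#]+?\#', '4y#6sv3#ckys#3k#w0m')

Walking the string: at [2:8] → '#6sv3#'; at [12:16] → '#3k#'.
Since nothing is captured, `findall` lists the 2 matched substrings directly.

['#6sv3#', '#3k#']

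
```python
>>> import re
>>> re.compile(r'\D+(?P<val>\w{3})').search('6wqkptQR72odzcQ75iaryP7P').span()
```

The match spans [1:11] → 'wqkptQR72o'.

(1, 11)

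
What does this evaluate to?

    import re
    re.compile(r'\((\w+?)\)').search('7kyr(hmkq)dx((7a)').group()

'(hmkq)'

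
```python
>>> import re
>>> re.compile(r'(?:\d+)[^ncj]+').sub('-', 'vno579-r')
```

'vno-'

The pattern matches one or more of a digit (non-capturing group); then one or more of any character except [ncj].
Every occurrence is swapped for '-'.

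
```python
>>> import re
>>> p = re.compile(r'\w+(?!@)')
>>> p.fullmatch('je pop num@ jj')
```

A negative assertion filters positions out without eating any characters.
`re.fullmatch` requires the pattern to consume the entire string.
Here the string isn't matched end-to-end, so the call returns None.

None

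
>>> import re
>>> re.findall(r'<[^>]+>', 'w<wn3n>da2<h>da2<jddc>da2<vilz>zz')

Scanning left to right: at [1:7] → '<wn3n>'; at [10:13] → '<h>'; at [16:22] → '<jddc>'; at [25:31] → '<vilz>'.
Since nothing is captured, `findall` lists the 4 matched substrings directly.

['<wn3n>', '<h>', '<jddc>', '<vilz>']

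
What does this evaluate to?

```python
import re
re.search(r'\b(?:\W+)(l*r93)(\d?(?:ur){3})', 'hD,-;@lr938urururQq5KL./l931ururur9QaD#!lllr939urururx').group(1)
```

The match spans [2:17] → ',-;@lr938ururur'.
Captured: group 1 = 'lr93', group 2 = '8ururur'.

'lr93'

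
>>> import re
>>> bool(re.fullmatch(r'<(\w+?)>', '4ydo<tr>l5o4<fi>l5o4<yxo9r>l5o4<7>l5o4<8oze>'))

`fullmatch` succeeds only if the pattern covers the string from start to end.
Here there's no way to consume every character, so the call returns None, and `bool(None)` is False.

False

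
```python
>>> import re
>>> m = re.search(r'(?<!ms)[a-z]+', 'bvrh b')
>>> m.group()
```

A negative assertion filters positions out without eating any characters.
`re.search` scans for the first position where the pattern succeeds.
The match spans [0:4] → 'bvrh'.

'bvrh'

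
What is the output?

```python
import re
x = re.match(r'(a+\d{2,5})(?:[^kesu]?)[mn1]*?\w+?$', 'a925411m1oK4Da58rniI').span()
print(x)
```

(0, 20)

This matches one or more of the literal 'a', then 2 to 5 of a digit (captured); then optionally any character except [kesu] (non-capturing group); then zero or more of one of [mn1] (lazy), then one or more of a word character (lazy); then anchored at the end.
`re.match` won't scan ahead — the pattern has to work from the very first character.
The match spans [0:20] → 'a925411m1oK4Da58rniI'.
Captured: group 1 = 'a92541'.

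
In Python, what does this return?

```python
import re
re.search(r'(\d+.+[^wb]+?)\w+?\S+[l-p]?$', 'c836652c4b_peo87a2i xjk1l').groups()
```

The match spans [1:25] → '836652c4b_peo87a2i xjk1l'.
Captured: group 1 = '836652c4b_peo87a2i xjk'.

('836652c4b_peo87a2i xjk',)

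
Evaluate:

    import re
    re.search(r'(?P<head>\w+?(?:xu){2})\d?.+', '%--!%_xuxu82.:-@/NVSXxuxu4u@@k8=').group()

'_xuxu82.:-@/NVSXxuxu4u@@k8='

The pattern matches one or more of a word character (lazy), then the literal 'xu' repeated 2 times (captured as 'head'); then optionally a digit, then one or more of any character.
Unlike `match`, `search` isn't anchored — it looks for the pattern anywhere in the string.
The match spans [5:32] → '_xuxu82.:-@/NVSXxuxu4u@@k8='.
Captured: group 1 = '_xuxu'.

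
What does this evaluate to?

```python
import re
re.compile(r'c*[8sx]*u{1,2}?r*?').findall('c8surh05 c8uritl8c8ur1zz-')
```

`findall` yields the raw match text (3 of them) because the pattern has no groups.

['c8su', 'c8u', 'c8u']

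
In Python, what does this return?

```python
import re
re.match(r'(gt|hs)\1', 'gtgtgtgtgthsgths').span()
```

(0, 4)

After group 1 captures some text, `\1` only succeeds where that same text appears again.
`re.match` won't scan ahead — the pattern has to work from the very first character.
The match spans [0:4] → 'gtgt'.
Captured: group 1 = 'gt'.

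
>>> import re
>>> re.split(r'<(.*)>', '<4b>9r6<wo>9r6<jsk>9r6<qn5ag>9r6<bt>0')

Matches to split on: at [0:36] → '<4b>9r6<wo>9r6<jsk>9r6<qn5ag>9r6<bt>'.
`re.split` interleaves the captured-group text with the surrounding fragments.

['', '4b>9r6<wo>9r6<jsk>9r6<qn5ag>9r6<bt', '0']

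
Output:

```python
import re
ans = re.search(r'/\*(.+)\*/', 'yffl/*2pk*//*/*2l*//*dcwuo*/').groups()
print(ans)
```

The match spans [4:28] → '/*2pk*//*/*2l*//*dcwuo*/'.
Captured: group 1 = '2pk*//*/*2l*//*dcwuo'.

('2pk*//*/*2l*//*dcwuo',)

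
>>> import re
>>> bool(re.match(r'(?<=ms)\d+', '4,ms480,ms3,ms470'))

False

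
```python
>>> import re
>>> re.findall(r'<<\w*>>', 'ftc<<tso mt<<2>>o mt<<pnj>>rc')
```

`findall` yields the raw match text (2 of them) because the pattern has no groups.

['<<2>>', '<<pnj>>']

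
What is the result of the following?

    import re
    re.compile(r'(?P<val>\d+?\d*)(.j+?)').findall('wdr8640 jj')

[('8640', ' j')]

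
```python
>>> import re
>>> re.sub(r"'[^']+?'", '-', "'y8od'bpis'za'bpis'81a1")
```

"-bpis-bpis'81a1"

Matches: at [0:6] → "'y8od'"; at [10:14] → "'za'".
`sub` substitutes '-' at each match site.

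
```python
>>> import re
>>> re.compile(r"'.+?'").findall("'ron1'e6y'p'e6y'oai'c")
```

Because the quantifier is non-greedy, it stops expanding at the earliest point where the rest of the pattern can succeed.
`findall` yields the raw match text (3 of them) because the pattern has no groups.

["'ron1'", "'p'", "'oai'"]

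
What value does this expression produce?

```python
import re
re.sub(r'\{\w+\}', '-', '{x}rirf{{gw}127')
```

'-rirf{-127'

Every occurrence is swapped for '-'.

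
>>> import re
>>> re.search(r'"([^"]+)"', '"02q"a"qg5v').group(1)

'02q'

The match spans [0:5] → '"02q"'.
Captured: group 1 = '02q'.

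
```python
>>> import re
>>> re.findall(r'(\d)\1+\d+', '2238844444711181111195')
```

['2']

The backreference `\1` re-matches whatever the first group consumed, character for character.
Scanning left to right: at [0:22] match '2238844444711181111195', group 1 = '2'.
One capturing group, so `findall` returns just the captured substring from the one match — 1 in all.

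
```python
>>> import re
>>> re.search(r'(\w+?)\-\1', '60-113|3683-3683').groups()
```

The match spans [7:16] → '3683-3683'.
Captured: group 1 = '3683'.

('3683',)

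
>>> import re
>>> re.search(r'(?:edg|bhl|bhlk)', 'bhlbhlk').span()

(0, 3)

The match spans [0:3] → 'bhl'.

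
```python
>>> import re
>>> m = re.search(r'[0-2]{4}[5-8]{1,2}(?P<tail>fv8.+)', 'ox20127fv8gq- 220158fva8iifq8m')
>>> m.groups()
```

('fv8gq- 220158fva8iifq8m',)

The match spans [2:30] → '20127fv8gq- 220158fva8iifq8m'.
Captured: group 1 = 'fv8gq- 220158fva8iifq8m'.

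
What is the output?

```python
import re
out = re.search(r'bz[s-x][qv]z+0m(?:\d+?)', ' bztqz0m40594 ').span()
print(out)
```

(1, 9)

This matches the literal 'bz', then a character in [s-x]; then one of [qv], then one or more of the literal 'z', then the literal '0m'; then one or more of a digit (lazy) (non-capturing group).
A `+?`/`*?`/`{m,n}?` starts at its minimum and grows only as far as needed for what follows to match.
`re.search` tries every starting position until one works.
The match spans [1:9] → 'bztqz0m4'.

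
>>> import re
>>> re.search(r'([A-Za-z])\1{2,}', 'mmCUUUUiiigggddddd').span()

(3, 7)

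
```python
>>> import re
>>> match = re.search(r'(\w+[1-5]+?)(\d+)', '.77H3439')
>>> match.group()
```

The pattern matches one or more of a word character, then one or more of a character in [1-5] (lazy) (captured); then one or more of a digit (captured).
Unlike `match`, `search` isn't anchored — it looks for the pattern anywhere in the string.
The match spans [1:8] → '77H3439'.
Captured: group 1 = '77H343', group 2 = '9'.

'77H3439'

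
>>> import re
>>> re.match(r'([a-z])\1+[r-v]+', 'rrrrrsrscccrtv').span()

(0, 8)

`\1` has to match the exact text group 1 already captured.
`match` is anchored at position 0; if the pattern doesn't fit there, it returns None.
The match spans [0:8] → 'rrrrrsrs'.
Captured: group 1 = 'r'.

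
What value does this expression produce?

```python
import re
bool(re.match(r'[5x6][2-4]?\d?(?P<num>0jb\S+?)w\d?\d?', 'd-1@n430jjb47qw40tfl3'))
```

False

This matches one of [5x6], then optionally a character in [2-4], then optionally a digit; then the literal '0jb', then one or more of a non-whitespace character (lazy) (captured as 'num'); then the literal 'w', then optionally a digit, then optionally a digit.
`match` is anchored at position 0; if the pattern doesn't fit there, it returns None.
Here the string doesn't start with a match, so the call returns None, and `bool(None)` is False.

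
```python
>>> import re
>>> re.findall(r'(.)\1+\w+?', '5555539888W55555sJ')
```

`\1` is not a pattern — it's the concrete string captured by group 1, re-applied verbatim.
With a single group, `findall` returns only what that group captured — 3 items.

['5', '8', '5']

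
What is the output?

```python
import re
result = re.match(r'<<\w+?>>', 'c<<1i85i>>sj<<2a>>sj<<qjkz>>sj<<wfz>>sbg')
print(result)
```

None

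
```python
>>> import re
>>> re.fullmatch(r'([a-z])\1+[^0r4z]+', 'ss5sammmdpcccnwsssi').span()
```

After group 1 captures some text, `\1` only succeeds where that same text appears again.
For `fullmatch`, every character of the input must be accounted for by the pattern.
The match spans [0:19] → 'ss5sammmdpcccnwsssi'.
Captured: group 1 = 's'.

(0, 19)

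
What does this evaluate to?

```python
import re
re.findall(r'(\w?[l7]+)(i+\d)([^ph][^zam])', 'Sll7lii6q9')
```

The pattern matches optionally a word character, then one or more of one of [l7] (captured); then one or more of the literal 'i', then a digit (captured); then any character except [ph], then any character except [zam] (captured).
Scanning left to right: at [0:10] match 'Sll7lii6q9', groups = ('Sll7l', 'ii6', 'q9').
Multiple groups make `findall` return tuples — one 3-tuple for the one match.

[('Sll7l', 'ii6', 'q9')]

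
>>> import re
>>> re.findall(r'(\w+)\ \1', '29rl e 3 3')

['3']

The backreference `\1` re-matches whatever the first group consumed, character for character.
Matches: at [7:10] match '3 3', group 1 = '3'.
One capturing group, so `findall` returns just the captured substring from the one match — 1 in all.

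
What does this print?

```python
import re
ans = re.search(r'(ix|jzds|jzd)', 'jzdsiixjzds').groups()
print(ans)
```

The match spans [0:4] → 'jzds'.
Captured: group 1 = 'jzds'.

('jzds',)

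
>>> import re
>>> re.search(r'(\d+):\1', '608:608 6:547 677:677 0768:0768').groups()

('608',)

The match spans [0:7] → '608:608'.
Captured: group 1 = '608'.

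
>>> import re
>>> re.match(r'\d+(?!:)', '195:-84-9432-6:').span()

(0, 2)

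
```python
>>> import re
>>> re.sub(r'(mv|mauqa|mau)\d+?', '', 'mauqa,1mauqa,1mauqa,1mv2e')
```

'mauqa,1mauqa,1mauqa,1e'

Matches: at [21:24] → 'mv2'.
`sub` substitutes '' at each match site.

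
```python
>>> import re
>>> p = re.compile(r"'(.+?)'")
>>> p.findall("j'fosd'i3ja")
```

`findall` collects group 1 from the one match (1 total).

['fosd']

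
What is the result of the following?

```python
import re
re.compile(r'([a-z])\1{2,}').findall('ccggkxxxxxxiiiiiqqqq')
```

`\1` is not a pattern — it's the concrete string captured by group 1, re-applied verbatim.
Scanning left to right: at [5:11] match 'xxxxxx', group 1 = 'x'; at [11:16] match 'iiiii', group 1 = 'i'; at [16:20] match 'qqqq', group 1 = 'q'.
Because there's exactly one group, `findall` drops the full match and keeps group 1 from each hit.

['x', 'i', 'q']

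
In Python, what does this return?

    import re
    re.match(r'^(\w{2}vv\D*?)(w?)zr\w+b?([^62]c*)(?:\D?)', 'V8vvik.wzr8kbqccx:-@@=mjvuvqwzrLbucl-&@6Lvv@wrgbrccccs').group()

'V8vvik.wzr8kbqccx:-'

With `match`, the pattern is implicitly anchored at the beginning.
The match spans [0:19] → 'V8vvik.wzr8kbqccx:-'.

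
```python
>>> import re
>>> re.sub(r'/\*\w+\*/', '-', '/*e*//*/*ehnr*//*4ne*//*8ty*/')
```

'-/*---'

Each match is replaced by '-'.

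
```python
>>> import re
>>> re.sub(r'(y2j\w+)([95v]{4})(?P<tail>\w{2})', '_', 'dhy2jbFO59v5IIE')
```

'dh_E'

`sub` substitutes '_' at each match site.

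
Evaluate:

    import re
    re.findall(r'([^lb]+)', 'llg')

This matches one or more of any character except [lb] (captured).
Because there's exactly one group, `findall` drops the full match and keeps group 1 from the one hit.

['g']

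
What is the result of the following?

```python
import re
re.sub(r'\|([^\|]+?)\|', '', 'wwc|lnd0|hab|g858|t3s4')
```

'wwchabt3s4'

Each match is replaced by ''.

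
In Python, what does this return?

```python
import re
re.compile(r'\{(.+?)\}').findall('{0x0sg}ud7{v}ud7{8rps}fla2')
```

`findall` collects group 1 from each match (3 total).

['0x0sg', 'v', '8rps']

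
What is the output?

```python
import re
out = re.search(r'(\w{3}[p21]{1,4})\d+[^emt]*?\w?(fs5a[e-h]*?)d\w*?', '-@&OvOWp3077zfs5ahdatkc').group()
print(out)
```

This matches exactly 3 of a word character, then 1 to 4 of one of [p21] (captured); then one or more of a digit; then zero or more of any character except [emt] (lazy), then optionally a word character; then the literal 'f', then the literal 's5a', then zero or more of a character in [e-h] (lazy) (captured); then a literal 'd', then zero or more of a word character (lazy).
A `+?`/`*?`/`{m,n}?` starts at its minimum and grows only as far as needed for what follows to match.
`re.search` tries every starting position until one works.
The match spans [4:19] → 'vOWp3077zfs5ahd'.
Captured: group 1 = 'vOWp', group 2 = 'fs5ah'.

vOWp3077zfs5ahd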